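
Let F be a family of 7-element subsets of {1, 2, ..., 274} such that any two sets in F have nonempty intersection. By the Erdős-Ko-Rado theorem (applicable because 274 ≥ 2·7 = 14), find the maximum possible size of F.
max |F| = C(273, 6) = 544025408472

Erdős-Ko-Rado (1961): when n ≥ 2k, max |F| = C(n−1, k−1). The bound is attained by the star {A : i ∈ A} for any fixed i ∈ [n]. Here C(274−1, 7−1) = C(273, 6) = 544025408472.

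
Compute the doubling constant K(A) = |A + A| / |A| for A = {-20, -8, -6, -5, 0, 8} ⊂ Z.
K = |A + A| / |A| = 19/6

Enumerate A + A = {a + b : a, b ∈ A}. With |A| = 6, there are |A|^2 = 36 ordered sum pairs; collecting distinct values, A + A = {-40, -28, -26, -25, -20, -16, -14, -13, -12, -11, -10, -8, -6, -5, 0, 2, 3, 8, 16}, so |A + A| = 19. Thus K = 19/6. For comparison, the minimum possible |A + A| over all 6-element sets is 2·6 − 1 = 11 (so min K = 11/6), attained only by arithmetic progressions.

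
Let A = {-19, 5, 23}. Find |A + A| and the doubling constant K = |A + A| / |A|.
K = |A + A| / |A| = 6/3 = 2

Enumerate A + A = {a + b : a, b ∈ A}. With |A| = 3, there are |A|^2 = 9 ordered sum pairs; collecting distinct values, A + A = {-38, -14, 4, 10, 28, 46}, so |A + A| = 6. Thus K = 6/3 = 2. For comparison, the minimum possible |A + A| over all 3-element sets is 2·3 − 1 = 5 (so min K = 5/3), attained only by arithmetic progressions.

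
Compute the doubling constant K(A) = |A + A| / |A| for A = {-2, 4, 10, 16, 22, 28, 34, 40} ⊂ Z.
K = |A + A| / |A| = 15/8

Enumerate A + A = {a + b : a, b ∈ A}. With |A| = 8, there are |A|^2 = 64 ordered sum pairs; collecting distinct values, A + A = {-4, 2, 8, 14, 20, 26, 32, 38, 44, 50, 56, 62, 68, 74, 80}, so |A + A| = 15. Thus K = 15/8. Here |A + A| = 2|A| − 1 = 15, the minimum possible — so K = 15/8 is minimal, which holds iff A is an arithmetic progression.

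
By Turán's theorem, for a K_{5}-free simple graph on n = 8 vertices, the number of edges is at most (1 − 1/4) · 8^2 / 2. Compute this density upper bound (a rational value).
Turán density bound = (3/4) · 8^2/2 = 24

Turán's theorem: ex(n, K_{r+1}) is achieved by the complete r-partite Turán graph T(n, r) with parts as balanced as possible, and is at most (1 − 1/r) · n^2/2. For r = 4, n = 8: the density bound is (3/4) · 64/2 = 24. Since 4 ∣ 8, the Turán graph T(8, 4) has parts of equal size 2, and its edge count e(T(8, 4)) = 24 attains the density bound exactly.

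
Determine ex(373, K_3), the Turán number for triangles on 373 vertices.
ex(373, K_3) = ⌊373^2/4⌋ = 34782

Mantel (1907): a triangle-free graph on n vertices has at most ⌊n^2/4⌋ edges, with equality for the complete bipartite graph K_{⌊n/2⌋, ⌈n/2⌉}. For n = 373: ⌊373^2/4⌋ = ⌊139129/4⌋ = 34782. The extremal graph is K_{186, 187}, which has 186·187 = 34782 edges.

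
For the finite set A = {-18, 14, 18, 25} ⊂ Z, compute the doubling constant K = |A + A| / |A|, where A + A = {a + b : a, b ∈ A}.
K = |A + A| / |A| = 10/4 = 5/2

Enumerate A + A = {a + b : a, b ∈ A}. With |A| = 4, there are |A|^2 = 16 ordered sum pairs; collecting distinct values, A + A = {-36, -4, 0, 7, 28, 32, 36, 39, 43, 50}, so |A + A| = 10. Thus K = 10/4 = 5/2. For comparison, the minimum possible |A + A| over all 4-element sets is 2·4 − 1 = 7 (so min K = 7/4), attained only by arithmetic progressions.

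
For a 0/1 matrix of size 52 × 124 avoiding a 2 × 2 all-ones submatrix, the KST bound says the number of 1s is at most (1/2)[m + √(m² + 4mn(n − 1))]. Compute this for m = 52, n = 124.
z(52, 124; 2, 2) ≤ (1/2)[52 + √(52² + 4·52·124·123)] = (1/2)[52 + √3175120] = 916.9433

Kővári–Sós–Turán: let r_1, ..., r_52 be the row sums and z = Σ r_i the total number of 1s. Each pair of columns can share at most one row with both entries 1 (else a 2×2 all-ones block appears), so Σ_i C(r_i, 2) ≤ C(124, 2) = 7626. By convexity Σ_i C(r_i, 2) ≥ 52·C(z/52, 2) = z(z − 52)/(2·52), giving z² − 52z − 52·124·123 ≤ 0 and hence z ≤ (1/2)[52 + √(2704 + 4·793104)] = (1/2)[52 + √3175120] ≈ (1/2)(52 + 1781.8866) = 916.9433.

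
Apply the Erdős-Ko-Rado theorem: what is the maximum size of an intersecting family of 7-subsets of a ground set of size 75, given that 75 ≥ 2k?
max |F| = C(74, 6) = 185250786

Erdős-Ko-Rado (1961): when n ≥ 2k, max |F| = C(n−1, k−1). The bound is attained by the star {A : i ∈ A} for any fixed i ∈ [n]. Here C(75−1, 7−1) = C(74, 6) = 185250786.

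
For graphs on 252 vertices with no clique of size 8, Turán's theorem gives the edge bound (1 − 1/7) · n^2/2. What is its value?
Turán density bound = (6/7) · 252^2/2 = 27216

Turán's theorem: ex(n, K_{r+1}) is achieved by the complete r-partite Turán graph T(n, r) with parts as balanced as possible, and is at most (1 − 1/r) · n^2/2. For r = 7, n = 252: the density bound is (6/7) · 63504/2 = 27216. Since 7 ∣ 252, the Turán graph T(252, 7) has parts of equal size 36, and its edge count e(T(252, 7)) = 27216 attains the density bound exactly.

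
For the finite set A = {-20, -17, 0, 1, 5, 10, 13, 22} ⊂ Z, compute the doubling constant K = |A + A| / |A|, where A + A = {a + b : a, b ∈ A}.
K = |A + A| / |A| = 31/8

Enumerate A + A = {a + b : a, b ∈ A}. With |A| = 8, there are |A|^2 = 64 ordered sum pairs; collecting distinct values, A + A = {-40, -37, -34, -20, -19, -17, -16, -15, -12, -10, -7, -4, 0, 1, 2, 5, 6, 10, 11, 13, 14, 15, 18, 20, 22, 23, 26, 27, 32, 35, 44}, so |A + A| = 31. Thus K = 31/8. For comparison, the minimum possible |A + A| over all 8-element sets is 2·8 − 1 = 15 (so min K = 15/8), attained only by arithmetic progressions.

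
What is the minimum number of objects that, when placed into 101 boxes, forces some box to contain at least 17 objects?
n = (17 − 1)·101 + 1 = 1617

By the generalised pigeonhole principle, to guarantee some box contains ≥ r objects we need more than (r − 1) · k objects total. Threshold: n = (r − 1) · k + 1. With r = 17 and k = 101: n = 16 · 101 + 1 = 1616 + 1 = 1617. For n = 1616 = 16 · 101, we can put exactly 16 objects in every box, avoiding 17 in any single one — so 1617 is tight.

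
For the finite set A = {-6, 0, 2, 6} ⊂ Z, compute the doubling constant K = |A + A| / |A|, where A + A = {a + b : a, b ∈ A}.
K = |A + A| / |A| = 9/4

Enumerate A + A = {a + b : a, b ∈ A}. With |A| = 4, there are |A|^2 = 16 ordered sum pairs; collecting distinct values, A + A = {-12, -6, -4, 0, 2, 4, 6, 8, 12}, so |A + A| = 9. Thus K = 9/4. For comparison, the minimum possible |A + A| over all 4-element sets is 2·4 − 1 = 7 (so min K = 7/4), attained only by arithmetic progressions.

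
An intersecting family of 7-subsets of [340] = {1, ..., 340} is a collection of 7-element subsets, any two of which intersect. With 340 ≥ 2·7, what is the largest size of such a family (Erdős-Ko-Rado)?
max |F| = C(339, 6) = 2016249878188

The Erdős-Ko-Rado theorem states: for n ≥ 2k, an intersecting family of k-subsets of an n-element set has size at most C(n − 1, k − 1), with equality for 'star' families {A ⊆ [n] : |A| = k, i ∈ A} (fix an element i). For n = 340, k = 7: C(339, 6) = 2016249878188.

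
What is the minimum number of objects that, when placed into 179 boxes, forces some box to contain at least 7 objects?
n = (7 − 1)·179 + 1 = 1075

By the generalised pigeonhole principle, to guarantee some box contains ≥ r objects we need more than (r − 1) · k objects total. Threshold: n = (r − 1) · k + 1. With r = 7 and k = 179: n = 6 · 179 + 1 = 1074 + 1 = 1075. For n = 1074 = 6 · 179, we can put exactly 6 objects in every box, avoiding 7 in any single one — so 1075 is tight.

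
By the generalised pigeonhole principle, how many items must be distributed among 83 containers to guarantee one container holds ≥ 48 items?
n = (48 − 1)·83 + 1 = 3902

By the generalised pigeonhole principle, to guarantee some box contains ≥ r objects we need more than (r − 1) · k objects total. Threshold: n = (r − 1) · k + 1. With r = 48 and k = 83: n = 47 · 83 + 1 = 3901 + 1 = 3902. For n = 3901 = 47 · 83, we can put exactly 47 objects in every box, avoiding 48 in any single one — so 3902 is tight.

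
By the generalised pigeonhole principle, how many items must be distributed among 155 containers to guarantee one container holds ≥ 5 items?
n = (5 − 1)·155 + 1 = 621

By the generalised pigeonhole principle, to guarantee some box contains ≥ r objects we need more than (r − 1) · k objects total. Threshold: n = (r − 1) · k + 1. With r = 5 and k = 155: n = 4 · 155 + 1 = 620 + 1 = 621. For n = 620 = 4 · 155, we can put exactly 4 objects in every box, avoiding 5 in any single one — so 621 is tight.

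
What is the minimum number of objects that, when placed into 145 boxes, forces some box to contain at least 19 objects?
n = (19 − 1)·145 + 1 = 2611

By the generalised pigeonhole principle, to guarantee some box contains ≥ r objects we need more than (r − 1) · k objects total. Threshold: n = (r − 1) · k + 1. With r = 19 and k = 145: n = 18 · 145 + 1 = 2610 + 1 = 2611. For n = 2610 = 18 · 145, we can put exactly 18 objects in every box, avoiding 19 in any single one — so 2611 is tight.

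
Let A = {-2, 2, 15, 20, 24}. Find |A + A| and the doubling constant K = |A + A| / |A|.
K = |A + A| / |A| = 14/5

Enumerate A + A = {a + b : a, b ∈ A}. With |A| = 5, there are |A|^2 = 25 ordered sum pairs; collecting distinct values, A + A = {-4, 0, 4, 13, 17, 18, 22, 26, 30, 35, 39, 40, 44, 48}, so |A + A| = 14. Thus K = 14/5. For comparison, the minimum possible |A + A| over all 5-element sets is 2·5 − 1 = 9 (so min K = 9/5), attained only by arithmetic progressions.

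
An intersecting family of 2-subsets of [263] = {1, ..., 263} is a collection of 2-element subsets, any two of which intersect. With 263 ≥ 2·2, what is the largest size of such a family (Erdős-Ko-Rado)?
max |F| = C(262, 1) = 262

Erdős-Ko-Rado (1961): when n ≥ 2k, max |F| = C(n−1, k−1). The bound is attained by the star {A : i ∈ A} for any fixed i ∈ [n]. Here C(263−1, 2−1) = C(262, 1) = 262.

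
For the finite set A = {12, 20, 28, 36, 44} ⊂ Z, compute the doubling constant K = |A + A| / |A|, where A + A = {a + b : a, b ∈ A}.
K = |A + A| / |A| = 9/5

Enumerate A + A = {a + b : a, b ∈ A}. With |A| = 5, there are |A|^2 = 25 ordered sum pairs; collecting distinct values, A + A = {24, 32, 40, 48, 56, 64, 72, 80, 88}, so |A + A| = 9. Thus K = 9/5. Here |A + A| = 2|A| − 1 = 9, the minimum possible — so K = 9/5 is minimal, which holds iff A is an arithmetic progression.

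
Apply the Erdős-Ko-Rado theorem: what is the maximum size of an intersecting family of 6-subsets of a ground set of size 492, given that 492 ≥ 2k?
max |F| = C(491, 5) = 232998952438

The Erdős-Ko-Rado theorem states: for n ≥ 2k, an intersecting family of k-subsets of an n-element set has size at most C(n − 1, k − 1), with equality for 'star' families {A ⊆ [n] : |A| = k, i ∈ A} (fix an element i). For n = 492, k = 6: C(491, 5) = 232998952438.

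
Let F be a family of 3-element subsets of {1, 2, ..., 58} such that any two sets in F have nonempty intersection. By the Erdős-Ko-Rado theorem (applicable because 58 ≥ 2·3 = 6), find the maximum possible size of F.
max |F| = C(57, 2) = 1596

Erdős-Ko-Rado (1961): when n ≥ 2k, max |F| = C(n−1, k−1). The bound is attained by the star {A : i ∈ A} for any fixed i ∈ [n]. Here C(58−1, 3−1) = C(57, 2) = 1596.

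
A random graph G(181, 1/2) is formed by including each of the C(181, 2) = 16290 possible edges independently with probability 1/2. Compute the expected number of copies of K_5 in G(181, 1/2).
E[# K_5] = C(181, 5) · (1/2)^C(5, 2) = 1531144341 / 2^10 ≈ 1495258.145508

For each 5-subset S of vertices (there are C(181, 5) = 1531144341 such S), let X_S = 1 if S induces a K_5 (all C(5, 2) = 10 edges present). Then P(X_S = 1) = (1/2)^10 = 1/1024. By linearity of expectation, E[# K_5] = C(181, 5) · (1/2)^10 = 1531144341 / 1024 ≈ 1495258.145508.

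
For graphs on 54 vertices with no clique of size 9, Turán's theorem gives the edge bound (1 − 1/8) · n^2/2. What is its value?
Turán density bound = (7/8) · 54^2/2 = 5103/4 ≈ 1275.75

Turán's theorem: ex(n, K_{r+1}) is achieved by the complete r-partite Turán graph T(n, r) with parts as balanced as possible, and is at most (1 − 1/r) · n^2/2. For r = 8, n = 54: the density bound is (7/8) · 2916/2 = 5103/4 ≈ 1275.75. The integer-valued extremum is e(T(54, 8)) = 1275, which is strictly less than the density bound 5103/4 since 8 ∤ 54 (the parts of T(54, 8) cannot all be equal).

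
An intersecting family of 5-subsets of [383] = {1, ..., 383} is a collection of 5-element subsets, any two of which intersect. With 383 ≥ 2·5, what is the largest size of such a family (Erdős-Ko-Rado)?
max |F| = C(382, 4) = 873373285

The Erdős-Ko-Rado theorem states: for n ≥ 2k, an intersecting family of k-subsets of an n-element set has size at most C(n − 1, k − 1), with equality for 'star' families {A ⊆ [n] : |A| = k, i ∈ A} (fix an element i). For n = 383, k = 5: C(382, 4) = 873373285.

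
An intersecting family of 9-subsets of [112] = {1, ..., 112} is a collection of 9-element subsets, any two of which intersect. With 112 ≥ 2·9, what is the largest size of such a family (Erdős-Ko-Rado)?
max |F| = C(111, 8) = 441527415615

The Erdős-Ko-Rado theorem states: for n ≥ 2k, an intersecting family of k-subsets of an n-element set has size at most C(n − 1, k − 1), with equality for 'star' families {A ⊆ [n] : |A| = k, i ∈ A} (fix an element i). For n = 112, k = 9: C(111, 8) = 441527415615.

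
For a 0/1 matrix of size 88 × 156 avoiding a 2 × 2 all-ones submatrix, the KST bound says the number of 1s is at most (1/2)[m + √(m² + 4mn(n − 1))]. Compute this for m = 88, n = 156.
z(88, 156; 2, 2) ≤ (1/2)[88 + √(88² + 4·88·156·155)] = (1/2)[88 + √8519104] = 1503.3752

Kővári–Sós–Turán: let r_1, ..., r_88 be the row sums and z = Σ r_i the total number of 1s. Each pair of columns can share at most one row with both entries 1 (else a 2×2 all-ones block appears), so Σ_i C(r_i, 2) ≤ C(156, 2) = 12090. By convexity Σ_i C(r_i, 2) ≥ 88·C(z/88, 2) = z(z − 88)/(2·88), giving z² − 88z − 88·156·155 ≤ 0 and hence z ≤ (1/2)[88 + √(7744 + 4·2127840)] = (1/2)[88 + √8519104] ≈ (1/2)(88 + 2918.7504) = 1503.3752.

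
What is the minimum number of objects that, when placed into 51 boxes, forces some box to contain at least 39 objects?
n = (39 − 1)·51 + 1 = 1939

By the generalised pigeonhole principle, to guarantee some box contains ≥ r objects we need more than (r − 1) · k objects total. Threshold: n = (r − 1) · k + 1. With r = 39 and k = 51: n = 38 · 51 + 1 = 1938 + 1 = 1939. For n = 1938 = 38 · 51, we can put exactly 38 objects in every box, avoiding 39 in any single one — so 1939 is tight.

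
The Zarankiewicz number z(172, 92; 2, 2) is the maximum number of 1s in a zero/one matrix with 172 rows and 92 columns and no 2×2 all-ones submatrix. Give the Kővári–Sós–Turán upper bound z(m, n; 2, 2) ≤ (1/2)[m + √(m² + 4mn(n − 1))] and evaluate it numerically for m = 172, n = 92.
z(172, 92; 2, 2) ≤ (1/2)[172 + √(172² + 4·172·92·91)] = (1/2)[172 + √5789520] = 1289.0711

Kővári–Sós–Turán: let r_1, ..., r_172 be the row sums and z = Σ r_i the total number of 1s. Each pair of columns can share at most one row with both entries 1 (else a 2×2 all-ones block appears), so Σ_i C(r_i, 2) ≤ C(92, 2) = 4186. By convexity Σ_i C(r_i, 2) ≥ 172·C(z/172, 2) = z(z − 172)/(2·172), giving z² − 172z − 172·92·91 ≤ 0 and hence z ≤ (1/2)[172 + √(29584 + 4·1439984)] = (1/2)[172 + √5789520] ≈ (1/2)(172 + 2406.1421) = 1289.0711.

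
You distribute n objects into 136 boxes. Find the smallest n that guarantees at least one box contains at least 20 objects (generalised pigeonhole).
n = (20 − 1)·136 + 1 = 2585

By the generalised pigeonhole principle, to guarantee some box contains ≥ r objects we need more than (r − 1) · k objects total. Threshold: n = (r − 1) · k + 1. With r = 20 and k = 136: n = 19 · 136 + 1 = 2584 + 1 = 2585. For n = 2584 = 19 · 136, we can put exactly 19 objects in every box, avoiding 20 in any single one — so 2585 is tight.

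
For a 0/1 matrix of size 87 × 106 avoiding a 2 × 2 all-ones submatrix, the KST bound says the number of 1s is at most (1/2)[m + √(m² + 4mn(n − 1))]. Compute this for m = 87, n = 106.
z(87, 106; 2, 2) ≤ (1/2)[87 + √(87² + 4·87·106·105)] = (1/2)[87 + √3880809] = 1028.4885

Kővári–Sós–Turán: let r_1, ..., r_87 be the row sums and z = Σ r_i the total number of 1s. Each pair of columns can share at most one row with both entries 1 (else a 2×2 all-ones block appears), so Σ_i C(r_i, 2) ≤ C(106, 2) = 5565. By convexity Σ_i C(r_i, 2) ≥ 87·C(z/87, 2) = z(z − 87)/(2·87), giving z² − 87z − 87·106·105 ≤ 0 and hence z ≤ (1/2)[87 + √(7569 + 4·968310)] = (1/2)[87 + √3880809] ≈ (1/2)(87 + 1969.9769) = 1028.4885.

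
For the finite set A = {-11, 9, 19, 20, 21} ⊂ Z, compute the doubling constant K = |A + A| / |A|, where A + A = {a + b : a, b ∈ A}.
K = |A + A| / |A| = 14/5

Enumerate A + A = {a + b : a, b ∈ A}. With |A| = 5, there are |A|^2 = 25 ordered sum pairs; collecting distinct values, A + A = {-22, -2, 8, 9, 10, 18, 28, 29, 30, 38, 39, 40, 41, 42}, so |A + A| = 14. Thus K = 14/5. For comparison, the minimum possible |A + A| over all 5-element sets is 2·5 − 1 = 9 (so min K = 9/5), attained only by arithmetic progressions.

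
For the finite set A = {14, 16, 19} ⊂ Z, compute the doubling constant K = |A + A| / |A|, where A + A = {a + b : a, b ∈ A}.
K = |A + A| / |A| = 6/3 = 2

Enumerate A + A = {a + b : a, b ∈ A}. With |A| = 3, there are |A|^2 = 9 ordered sum pairs; collecting distinct values, A + A = {28, 30, 32, 33, 35, 38}, so |A + A| = 6. Thus K = 6/3 = 2. For comparison, the minimum possible |A + A| over all 3-element sets is 2·3 − 1 = 5 (so min K = 5/3), attained only by arithmetic progressions.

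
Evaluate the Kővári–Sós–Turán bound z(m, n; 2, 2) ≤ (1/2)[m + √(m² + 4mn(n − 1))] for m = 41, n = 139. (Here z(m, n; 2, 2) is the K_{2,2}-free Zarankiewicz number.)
z(41, 139; 2, 2) ≤ (1/2)[41 + √(41² + 4·41·139·138)] = (1/2)[41 + √3147529] = 907.5638

Kővári–Sós–Turán: let r_1, ..., r_41 be the row sums and z = Σ r_i the total number of 1s. Each pair of columns can share at most one row with both entries 1 (else a 2×2 all-ones block appears), so Σ_i C(r_i, 2) ≤ C(139, 2) = 9591. By convexity Σ_i C(r_i, 2) ≥ 41·C(z/41, 2) = z(z − 41)/(2·41), giving z² − 41z − 41·139·138 ≤ 0 and hence z ≤ (1/2)[41 + √(1681 + 4·786462)] = (1/2)[41 + √3147529] ≈ (1/2)(41 + 1774.1277) = 907.5638.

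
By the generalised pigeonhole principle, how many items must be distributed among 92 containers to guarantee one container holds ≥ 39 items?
n = (39 − 1)·92 + 1 = 3497

By the generalised pigeonhole principle, to guarantee some box contains ≥ r objects we need more than (r − 1) · k objects total. Threshold: n = (r − 1) · k + 1. With r = 39 and k = 92: n = 38 · 92 + 1 = 3496 + 1 = 3497. For n = 3496 = 38 · 92, we can put exactly 38 objects in every box, avoiding 39 in any single one — so 3497 is tight.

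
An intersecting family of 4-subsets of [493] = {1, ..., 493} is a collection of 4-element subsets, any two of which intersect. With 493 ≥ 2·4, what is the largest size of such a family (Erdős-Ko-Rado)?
max |F| = C(492, 3) = 19728380

The Erdős-Ko-Rado theorem states: for n ≥ 2k, an intersecting family of k-subsets of an n-element set has size at most C(n − 1, k − 1), with equality for 'star' families {A ⊆ [n] : |A| = k, i ∈ A} (fix an element i). For n = 493, k = 4: C(492, 3) = 19728380.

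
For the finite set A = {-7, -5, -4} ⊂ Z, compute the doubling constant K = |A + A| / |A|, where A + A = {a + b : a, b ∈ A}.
K = |A + A| / |A| = 6/3 = 2

Enumerate A + A = {a + b : a, b ∈ A}. With |A| = 3, there are |A|^2 = 9 ordered sum pairs; collecting distinct values, A + A = {-14, -12, -11, -10, -9, -8}, so |A + A| = 6. Thus K = 6/3 = 2. For comparison, the minimum possible |A + A| over all 3-element sets is 2·3 − 1 = 5 (so min K = 5/3), attained only by arithmetic progressions.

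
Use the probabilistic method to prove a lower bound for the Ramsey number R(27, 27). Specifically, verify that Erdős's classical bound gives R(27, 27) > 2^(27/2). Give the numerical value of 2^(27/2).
2^(27/2) = 11585.2375; so R(27, 27) > 11585.2375

Colour each edge of K_n uniformly at random with red/blue. The expected number of monochromatic K_27 is C(n, 27) · 2 · 2^(−C(27,2)). If C(n, 27) · 2^(1 − C(27,2)) < 1, then with positive probability no monochromatic K_27 exists, so R(27, 27) > n. The standard estimate C(n, 27) ≤ n^27/27! shows this inequality holds whenever n ≤ 2^(27/2) (since 27! · 2^(C(27,2) − 1) > 2^(27^2/2) ≥ n^27). Hence R(27, 27) > 2^(27/2) = 11585.2375.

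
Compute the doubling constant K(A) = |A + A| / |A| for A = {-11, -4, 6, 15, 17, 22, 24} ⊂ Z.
K = |A + A| / |A| = 24/7

Enumerate A + A = {a + b : a, b ∈ A}. With |A| = 7, there are |A|^2 = 49 ordered sum pairs; collecting distinct values, A + A = {-22, -15, -8, -5, 2, 4, 6, 11, 12, 13, 18, 20, 21, 23, 28, 30, 32, 34, 37, 39, 41, 44, 46, 48}, so |A + A| = 24. Thus K = 24/7. For comparison, the minimum possible |A + A| over all 7-element sets is 2·7 − 1 = 13 (so min K = 13/7), attained only by arithmetic progressions.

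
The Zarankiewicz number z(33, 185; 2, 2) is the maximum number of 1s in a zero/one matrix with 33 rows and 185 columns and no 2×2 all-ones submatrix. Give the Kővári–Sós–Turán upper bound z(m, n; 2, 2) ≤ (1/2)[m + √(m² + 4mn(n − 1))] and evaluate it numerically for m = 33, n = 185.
z(33, 185; 2, 2) ≤ (1/2)[33 + √(33² + 4·33·185·184)] = (1/2)[33 + √4494369] = 1076.4963

Kővári–Sós–Turán: let r_1, ..., r_33 be the row sums and z = Σ r_i the total number of 1s. Each pair of columns can share at most one row with both entries 1 (else a 2×2 all-ones block appears), so Σ_i C(r_i, 2) ≤ C(185, 2) = 17020. By convexity Σ_i C(r_i, 2) ≥ 33·C(z/33, 2) = z(z − 33)/(2·33), giving z² − 33z − 33·185·184 ≤ 0 and hence z ≤ (1/2)[33 + √(1089 + 4·1123320)] = (1/2)[33 + √4494369] ≈ (1/2)(33 + 2119.9927) = 1076.4963.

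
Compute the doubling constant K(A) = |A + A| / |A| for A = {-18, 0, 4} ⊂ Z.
K = |A + A| / |A| = 6/3 = 2

Enumerate A + A = {a + b : a, b ∈ A}. With |A| = 3, there are |A|^2 = 9 ordered sum pairs; collecting distinct values, A + A = {-36, -18, -14, 0, 4, 8}, so |A + A| = 6. Thus K = 6/3 = 2. For comparison, the minimum possible |A + A| over all 3-element sets is 2·3 − 1 = 5 (so min K = 5/3), attained only by arithmetic progressions.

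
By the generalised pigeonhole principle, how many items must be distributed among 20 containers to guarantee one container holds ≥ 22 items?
n = (22 − 1)·20 + 1 = 421

By the generalised pigeonhole principle, to guarantee some box contains ≥ r objects we need more than (r − 1) · k objects total. Threshold: n = (r − 1) · k + 1. With r = 22 and k = 20: n = 21 · 20 + 1 = 420 + 1 = 421. For n = 420 = 21 · 20, we can put exactly 21 objects in every box, avoiding 22 in any single one — so 421 is tight.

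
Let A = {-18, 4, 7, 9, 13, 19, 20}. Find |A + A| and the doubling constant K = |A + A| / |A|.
K = |A + A| / |A| = 27/7

Enumerate A + A = {a + b : a, b ∈ A}. With |A| = 7, there are |A|^2 = 49 ordered sum pairs; collecting distinct values, A + A = {-36, -14, -11, -9, -5, 1, 2, 8, 11, 13, 14, 16, 17, 18, 20, 22, 23, 24, 26, 27, 28, 29, 32, 33, 38, 39, 40}, so |A + A| = 27. Thus K = 27/7. For comparison, the minimum possible |A + A| over all 7-element sets is 2·7 − 1 = 13 (so min K = 13/7), attained only by arithmetic progressions.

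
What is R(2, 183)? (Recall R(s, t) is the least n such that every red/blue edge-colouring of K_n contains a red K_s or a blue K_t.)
R(2, 183) = 183

R(2, k) = k for all k ≥ 2: in a 2-colouring of K_k, either some edge is red (a red K_2) or all edges are blue (a blue K_k). And K_{182} coloured all-blue has no blue K_183, so R(2, 183) > 182. Hence R(2, 183) = 183.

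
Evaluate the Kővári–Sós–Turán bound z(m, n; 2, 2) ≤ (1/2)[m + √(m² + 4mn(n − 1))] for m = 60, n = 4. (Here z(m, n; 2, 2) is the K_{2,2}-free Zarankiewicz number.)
z(60, 4; 2, 2) ≤ (1/2)[60 + √(60² + 4·60·4·3)] = (1/2)[60 + √6480] = 70.2492

Kővári–Sós–Turán: let r_1, ..., r_60 be the row sums and z = Σ r_i the total number of 1s. Each pair of columns can share at most one row with both entries 1 (else a 2×2 all-ones block appears), so Σ_i C(r_i, 2) ≤ C(4, 2) = 6. By convexity Σ_i C(r_i, 2) ≥ 60·C(z/60, 2) = z(z − 60)/(2·60), giving z² − 60z − 60·4·3 ≤ 0 and hence z ≤ (1/2)[60 + √(3600 + 4·720)] = (1/2)[60 + √6480] ≈ (1/2)(60 + 80.4984) = 70.2492.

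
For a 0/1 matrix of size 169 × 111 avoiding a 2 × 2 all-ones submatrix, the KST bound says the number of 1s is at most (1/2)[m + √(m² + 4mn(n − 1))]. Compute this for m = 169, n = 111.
z(169, 111; 2, 2) ≤ (1/2)[169 + √(169² + 4·169·111·110)] = (1/2)[169 + √8282521] = 1523.4685

Kővári–Sós–Turán: let r_1, ..., r_169 be the row sums and z = Σ r_i the total number of 1s. Each pair of columns can share at most one row with both entries 1 (else a 2×2 all-ones block appears), so Σ_i C(r_i, 2) ≤ C(111, 2) = 6105. By convexity Σ_i C(r_i, 2) ≥ 169·C(z/169, 2) = z(z − 169)/(2·169), giving z² − 169z − 169·111·110 ≤ 0 and hence z ≤ (1/2)[169 + √(28561 + 4·2063490)] = (1/2)[169 + √8282521] ≈ (1/2)(169 + 2877.9369) = 1523.4685.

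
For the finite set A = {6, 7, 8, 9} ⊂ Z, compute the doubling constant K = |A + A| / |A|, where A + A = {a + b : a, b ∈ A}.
K = |A + A| / |A| = 7/4

Enumerate A + A = {a + b : a, b ∈ A}. With |A| = 4, there are |A|^2 = 16 ordered sum pairs; collecting distinct values, A + A = {12, 13, 14, 15, 16, 17, 18}, so |A + A| = 7. Thus K = 7/4. Here |A + A| = 2|A| − 1 = 7, the minimum possible — so K = 7/4 is minimal, which holds iff A is an arithmetic progression.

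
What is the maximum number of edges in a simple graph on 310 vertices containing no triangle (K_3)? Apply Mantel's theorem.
ex(310, K_3) = ⌊310^2/4⌋ = 24025

Mantel (1907): a triangle-free graph on n vertices has at most ⌊n^2/4⌋ edges, with equality for the complete bipartite graph K_{⌊n/2⌋, ⌈n/2⌉}. For n = 310: ⌊310^2/4⌋ = ⌊96100/4⌋ = 24025. The extremal graph is K_{155, 155}, which has 155·155 = 24025 edges.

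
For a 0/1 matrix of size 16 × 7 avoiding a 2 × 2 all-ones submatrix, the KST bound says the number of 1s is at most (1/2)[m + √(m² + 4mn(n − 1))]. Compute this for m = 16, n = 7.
z(16, 7; 2, 2) ≤ (1/2)[16 + √(16² + 4·16·7·6)] = (1/2)[16 + √2944] = 35.1293

Kővári–Sós–Turán: let r_1, ..., r_16 be the row sums and z = Σ r_i the total number of 1s. Each pair of columns can share at most one row with both entries 1 (else a 2×2 all-ones block appears), so Σ_i C(r_i, 2) ≤ C(7, 2) = 21. By convexity Σ_i C(r_i, 2) ≥ 16·C(z/16, 2) = z(z − 16)/(2·16), giving z² − 16z − 16·7·6 ≤ 0 and hence z ≤ (1/2)[16 + √(256 + 4·672)] = (1/2)[16 + √2944] ≈ (1/2)(16 + 54.2586) = 35.1293.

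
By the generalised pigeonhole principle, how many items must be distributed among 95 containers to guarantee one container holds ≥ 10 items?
n = (10 − 1)·95 + 1 = 856

By the generalised pigeonhole principle, to guarantee some box contains ≥ r objects we need more than (r − 1) · k objects total. Threshold: n = (r − 1) · k + 1. With r = 10 and k = 95: n = 9 · 95 + 1 = 855 + 1 = 856. For n = 855 = 9 · 95, we can put exactly 9 objects in every box, avoiding 10 in any single one — so 856 is tight.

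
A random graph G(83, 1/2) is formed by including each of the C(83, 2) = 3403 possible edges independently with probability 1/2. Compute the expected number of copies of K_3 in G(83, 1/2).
E[# K_3] = C(83, 3) · (1/2)^C(3, 2) = 91881 / 2^3 = 11485.125

For each 3-subset S of vertices (there are C(83, 3) = 91881 such S), let X_S = 1 if S induces a K_3 (all C(3, 2) = 3 edges present). Then P(X_S = 1) = (1/2)^3 = 1/8. By linearity of expectation, E[# K_3] = C(83, 3) · (1/2)^3 = 91881 / 8 = 11485.125.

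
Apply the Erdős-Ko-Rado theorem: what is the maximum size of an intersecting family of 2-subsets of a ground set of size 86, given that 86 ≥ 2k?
max |F| = C(85, 1) = 85

The Erdős-Ko-Rado theorem states: for n ≥ 2k, an intersecting family of k-subsets of an n-element set has size at most C(n − 1, k − 1), with equality for 'star' families {A ⊆ [n] : |A| = k, i ∈ A} (fix an element i). For n = 86, k = 2: C(85, 1) = 85.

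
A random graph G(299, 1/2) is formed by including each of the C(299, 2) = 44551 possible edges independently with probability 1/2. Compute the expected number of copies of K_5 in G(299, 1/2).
E[# K_5] = C(299, 5) · (1/2)^C(5, 2) = 19256456934 / 2^10 = 9628228467/512 ≈ 18805133.724609

For each 5-subset S of vertices (there are C(299, 5) = 19256456934 such S), let X_S = 1 if S induces a K_5 (all C(5, 2) = 10 edges present). Then P(X_S = 1) = (1/2)^10 = 1/1024. By linearity of expectation, E[# K_5] = C(299, 5) · (1/2)^10 = 19256456934 / 1024 = 9628228467/512 ≈ 18805133.724609.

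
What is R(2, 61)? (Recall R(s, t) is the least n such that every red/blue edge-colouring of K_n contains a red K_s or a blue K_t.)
R(2, 61) = 61

R(2, k) = k for all k ≥ 2: in a 2-colouring of K_k, either some edge is red (a red K_2) or all edges are blue (a blue K_k). And K_{60} coloured all-blue has no blue K_61, so R(2, 61) > 60. Hence R(2, 61) = 61.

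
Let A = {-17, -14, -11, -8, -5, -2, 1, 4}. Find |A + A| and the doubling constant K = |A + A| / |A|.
K = |A + A| / |A| = 15/8

Enumerate A + A = {a + b : a, b ∈ A}. With |A| = 8, there are |A|^2 = 64 ordered sum pairs; collecting distinct values, A + A = {-34, -31, -28, -25, -22, -19, -16, -13, -10, -7, -4, -1, 2, 5, 8}, so |A + A| = 15. Thus K = 15/8. Here |A + A| = 2|A| − 1 = 15, the minimum possible — so K = 15/8 is minimal, which holds iff A is an arithmetic progression.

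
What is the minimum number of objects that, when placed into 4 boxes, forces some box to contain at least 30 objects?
n = (30 − 1)·4 + 1 = 117

By the generalised pigeonhole principle, to guarantee some box contains ≥ r objects we need more than (r − 1) · k objects total. Threshold: n = (r − 1) · k + 1. With r = 30 and k = 4: n = 29 · 4 + 1 = 116 + 1 = 117. For n = 116 = 29 · 4, we can put exactly 29 objects in every box, avoiding 30 in any single one — so 117 is tight.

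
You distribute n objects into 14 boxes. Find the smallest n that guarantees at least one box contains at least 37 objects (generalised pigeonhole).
n = (37 − 1)·14 + 1 = 505

By the generalised pigeonhole principle, to guarantee some box contains ≥ r objects we need more than (r − 1) · k objects total. Threshold: n = (r − 1) · k + 1. With r = 37 and k = 14: n = 36 · 14 + 1 = 504 + 1 = 505. For n = 504 = 36 · 14, we can put exactly 36 objects in every box, avoiding 37 in any single one — so 505 is tight.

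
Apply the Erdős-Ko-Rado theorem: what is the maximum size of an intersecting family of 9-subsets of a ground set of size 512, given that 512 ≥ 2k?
max |F| = C(511, 8) = 109127055766393665

The Erdős-Ko-Rado theorem states: for n ≥ 2k, an intersecting family of k-subsets of an n-element set has size at most C(n − 1, k − 1), with equality for 'star' families {A ⊆ [n] : |A| = k, i ∈ A} (fix an element i). For n = 512, k = 9: C(511, 8) = 109127055766393665.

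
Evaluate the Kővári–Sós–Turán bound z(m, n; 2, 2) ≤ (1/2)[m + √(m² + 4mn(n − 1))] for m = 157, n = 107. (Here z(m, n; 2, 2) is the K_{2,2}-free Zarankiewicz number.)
z(157, 107; 2, 2) ≤ (1/2)[157 + √(157² + 4·157·107·106)] = (1/2)[157 + √7147425] = 1415.2334

Kővári–Sós–Turán: let r_1, ..., r_157 be the row sums and z = Σ r_i the total number of 1s. Each pair of columns can share at most one row with both entries 1 (else a 2×2 all-ones block appears), so Σ_i C(r_i, 2) ≤ C(107, 2) = 5671. By convexity Σ_i C(r_i, 2) ≥ 157·C(z/157, 2) = z(z − 157)/(2·157), giving z² − 157z − 157·107·106 ≤ 0 and hence z ≤ (1/2)[157 + √(24649 + 4·1780694)] = (1/2)[157 + √7147425] ≈ (1/2)(157 + 2673.4669) = 1415.2334.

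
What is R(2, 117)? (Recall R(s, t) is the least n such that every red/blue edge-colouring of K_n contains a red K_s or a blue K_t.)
R(2, 117) = 117

R(2, k) = k for all k ≥ 2: in a 2-colouring of K_k, either some edge is red (a red K_2) or all edges are blue (a blue K_k). And K_{116} coloured all-blue has no blue K_117, so R(2, 117) > 116. Hence R(2, 117) = 117.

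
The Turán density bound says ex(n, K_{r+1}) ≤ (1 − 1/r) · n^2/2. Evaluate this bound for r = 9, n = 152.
Turán density bound = (8/9) · 152^2/2 = 92416/9 ≈ 10268.4444

Turán's theorem: ex(n, K_{r+1}) is achieved by the complete r-partite Turán graph T(n, r) with parts as balanced as possible, and is at most (1 − 1/r) · n^2/2. For r = 9, n = 152: the density bound is (8/9) · 23104/2 = 92416/9 ≈ 10268.4444. The integer-valued extremum is e(T(152, 9)) = 10268, which is strictly less than the density bound 92416/9 since 9 ∤ 152 (the parts of T(152, 9) cannot all be equal).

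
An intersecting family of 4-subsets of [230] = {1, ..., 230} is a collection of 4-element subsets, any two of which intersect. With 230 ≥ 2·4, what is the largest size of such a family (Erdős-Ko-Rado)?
max |F| = C(229, 3) = 1975354

The Erdős-Ko-Rado theorem states: for n ≥ 2k, an intersecting family of k-subsets of an n-element set has size at most C(n − 1, k − 1), with equality for 'star' families {A ⊆ [n] : |A| = k, i ∈ A} (fix an element i). For n = 230, k = 4: C(229, 3) = 1975354.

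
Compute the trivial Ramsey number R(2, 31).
R(2, 31) = 31

R(2, k) = k for all k ≥ 2: in a 2-colouring of K_k, either some edge is red (a red K_2) or all edges are blue (a blue K_k). And K_{30} coloured all-blue has no blue K_31, so R(2, 31) > 30. Hence R(2, 31) = 31.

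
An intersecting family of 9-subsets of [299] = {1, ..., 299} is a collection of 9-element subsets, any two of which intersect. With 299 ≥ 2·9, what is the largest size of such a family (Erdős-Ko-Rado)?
max |F| = C(298, 8) = 1402996889540169

The Erdős-Ko-Rado theorem states: for n ≥ 2k, an intersecting family of k-subsets of an n-element set has size at most C(n − 1, k − 1), with equality for 'star' families {A ⊆ [n] : |A| = k, i ∈ A} (fix an element i). For n = 299, k = 9: C(298, 8) = 1402996889540169.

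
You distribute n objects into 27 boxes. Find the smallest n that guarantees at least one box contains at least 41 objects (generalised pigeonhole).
n = (41 − 1)·27 + 1 = 1081

By the generalised pigeonhole principle, to guarantee some box contains ≥ r objects we need more than (r − 1) · k objects total. Threshold: n = (r − 1) · k + 1. With r = 41 and k = 27: n = 40 · 27 + 1 = 1080 + 1 = 1081. For n = 1080 = 40 · 27, we can put exactly 40 objects in every box, avoiding 41 in any single one — so 1081 is tight.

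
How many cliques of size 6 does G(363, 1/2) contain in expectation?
E[# K_6] = C(363, 6) · (1/2)^C(6, 2) = 3048385428726 / 2^15 = 1524192714363/16384 ≈ 93029340.476257

For each 6-subset S of vertices (there are C(363, 6) = 3048385428726 such S), let X_S = 1 if S induces a K_6 (all C(6, 2) = 15 edges present). Then P(X_S = 1) = (1/2)^15 = 1/32768. By linearity of expectation, E[# K_6] = C(363, 6) · (1/2)^15 = 3048385428726 / 32768 = 1524192714363/16384 ≈ 93029340.476257.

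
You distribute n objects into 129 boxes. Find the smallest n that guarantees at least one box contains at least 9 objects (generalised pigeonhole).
n = (9 − 1)·129 + 1 = 1033

By the generalised pigeonhole principle, to guarantee some box contains ≥ r objects we need more than (r − 1) · k objects total. Threshold: n = (r − 1) · k + 1. With r = 9 and k = 129: n = 8 · 129 + 1 = 1032 + 1 = 1033. For n = 1032 = 8 · 129, we can put exactly 8 objects in every box, avoiding 9 in any single one — so 1033 is tight.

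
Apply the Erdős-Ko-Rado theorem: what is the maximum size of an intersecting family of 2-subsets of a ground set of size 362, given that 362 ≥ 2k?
max |F| = C(361, 1) = 361

Erdős-Ko-Rado (1961): when n ≥ 2k, max |F| = C(n−1, k−1). The bound is attained by the star {A : i ∈ A} for any fixed i ∈ [n]. Here C(362−1, 2−1) = C(361, 1) = 361.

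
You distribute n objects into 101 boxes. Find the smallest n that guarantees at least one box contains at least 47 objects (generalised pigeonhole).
n = (47 − 1)·101 + 1 = 4647

By the generalised pigeonhole principle, to guarantee some box contains ≥ r objects we need more than (r − 1) · k objects total. Threshold: n = (r − 1) · k + 1. With r = 47 and k = 101: n = 46 · 101 + 1 = 4646 + 1 = 4647. For n = 4646 = 46 · 101, we can put exactly 46 objects in every box, avoiding 47 in any single one — so 4647 is tight.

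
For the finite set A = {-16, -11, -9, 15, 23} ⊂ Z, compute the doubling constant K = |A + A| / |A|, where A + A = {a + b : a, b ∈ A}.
K = |A + A| / |A| = 15/5 = 3

Enumerate A + A = {a + b : a, b ∈ A}. With |A| = 5, there are |A|^2 = 25 ordered sum pairs; collecting distinct values, A + A = {-32, -27, -25, -22, -20, -18, -1, 4, 6, 7, 12, 14, 30, 38, 46}, so |A + A| = 15. Thus K = 15/5 = 3. For comparison, the minimum possible |A + A| over all 5-element sets is 2·5 − 1 = 9 (so min K = 9/5), attained only by arithmetic progressions.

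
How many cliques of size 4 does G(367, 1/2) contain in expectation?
E[# K_4] = C(367, 4) · (1/2)^C(4, 2) = 743584205 / 2^6 = 11618503.203125

For each 4-subset S of vertices (there are C(367, 4) = 743584205 such S), let X_S = 1 if S induces a K_4 (all C(4, 2) = 6 edges present). Then P(X_S = 1) = (1/2)^6 = 1/64. By linearity of expectation, E[# K_4] = C(367, 4) · (1/2)^6 = 743584205 / 64 = 11618503.203125.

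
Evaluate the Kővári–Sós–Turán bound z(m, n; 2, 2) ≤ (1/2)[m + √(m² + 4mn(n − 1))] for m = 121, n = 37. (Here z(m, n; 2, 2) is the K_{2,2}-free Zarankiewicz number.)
z(121, 37; 2, 2) ≤ (1/2)[121 + √(121² + 4·121·37·36)] = (1/2)[121 + √659329] = 466.4954

Kővári–Sós–Turán: let r_1, ..., r_121 be the row sums and z = Σ r_i the total number of 1s. Each pair of columns can share at most one row with both entries 1 (else a 2×2 all-ones block appears), so Σ_i C(r_i, 2) ≤ C(37, 2) = 666. By convexity Σ_i C(r_i, 2) ≥ 121·C(z/121, 2) = z(z − 121)/(2·121), giving z² − 121z − 121·37·36 ≤ 0 and hence z ≤ (1/2)[121 + √(14641 + 4·161172)] = (1/2)[121 + √659329] ≈ (1/2)(121 + 811.9908) = 466.4954.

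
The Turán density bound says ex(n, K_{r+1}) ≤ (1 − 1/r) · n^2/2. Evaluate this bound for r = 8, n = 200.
Turán density bound = (7/8) · 200^2/2 = 17500

Turán's theorem: ex(n, K_{r+1}) is achieved by the complete r-partite Turán graph T(n, r) with parts as balanced as possible, and is at most (1 − 1/r) · n^2/2. For r = 8, n = 200: the density bound is (7/8) · 40000/2 = 17500. Since 8 ∣ 200, the Turán graph T(200, 8) has parts of equal size 25, and its edge count e(T(200, 8)) = 17500 attains the density bound exactly.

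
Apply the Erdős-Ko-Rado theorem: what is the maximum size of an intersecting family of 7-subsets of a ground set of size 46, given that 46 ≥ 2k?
max |F| = C(45, 6) = 8145060

Erdős-Ko-Rado (1961): when n ≥ 2k, max |F| = C(n−1, k−1). The bound is attained by the star {A : i ∈ A} for any fixed i ∈ [n]. Here C(46−1, 7−1) = C(45, 6) = 8145060.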